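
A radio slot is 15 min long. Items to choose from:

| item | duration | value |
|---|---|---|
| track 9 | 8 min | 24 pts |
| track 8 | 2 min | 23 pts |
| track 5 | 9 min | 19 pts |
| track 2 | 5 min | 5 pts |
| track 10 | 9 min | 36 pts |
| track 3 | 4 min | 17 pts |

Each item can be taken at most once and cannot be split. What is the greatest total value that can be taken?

This is a 0/1 knapsack; check combinations near the capacity.
- track 8+track 10+track 3: duration 2+9+4=15, value 23+36+17=76
- track 9+track 8+track 3: duration 8+2+4=14, value 24+23+17=64
- track 8+track 10: duration 2+9=11, value 23+36=59
Best: 76 pts.

76 pts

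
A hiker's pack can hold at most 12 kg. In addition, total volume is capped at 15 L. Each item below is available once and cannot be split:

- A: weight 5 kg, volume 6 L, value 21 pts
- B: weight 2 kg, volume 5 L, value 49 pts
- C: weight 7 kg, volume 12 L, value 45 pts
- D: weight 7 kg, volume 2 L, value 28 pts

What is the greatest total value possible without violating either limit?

Feasible sets respecting both limits:
- B+D: weight 9, volume 7, value 77
- A+B: weight 7, volume 11, value 70
- B: weight 2, volume 5, value 49
Best: 77 pts.

77 pts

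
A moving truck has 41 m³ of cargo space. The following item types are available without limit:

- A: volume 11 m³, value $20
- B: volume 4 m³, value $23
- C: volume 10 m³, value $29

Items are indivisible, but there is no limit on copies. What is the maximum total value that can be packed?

Best value-per-unit is B at 23/4, and filling with it alone uses volume 10×4=40. No mix of the others beats 10×23 = 230.

$230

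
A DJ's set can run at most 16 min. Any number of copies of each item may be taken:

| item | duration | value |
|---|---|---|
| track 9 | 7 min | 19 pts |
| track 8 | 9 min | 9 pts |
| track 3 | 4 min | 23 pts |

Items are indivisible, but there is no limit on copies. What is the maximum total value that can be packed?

92 pts

Best value-per-unit is track 3 at 23/4, and filling with it alone uses duration 4×4=16. No mix of the others beats 4×23 = 92.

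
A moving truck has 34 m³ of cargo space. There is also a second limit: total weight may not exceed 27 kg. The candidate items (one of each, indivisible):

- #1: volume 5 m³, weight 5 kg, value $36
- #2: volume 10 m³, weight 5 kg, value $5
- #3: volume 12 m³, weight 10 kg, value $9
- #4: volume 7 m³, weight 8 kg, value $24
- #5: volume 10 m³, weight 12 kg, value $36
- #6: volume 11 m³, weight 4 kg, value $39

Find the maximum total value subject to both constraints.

Feasible sets respecting both limits:
- #1+#5+#6: volume 26, weight 21, value 111
- #1+#2+#4+#6: volume 33, weight 22, value 104
- #1+#4+#6: volume 23, weight 17, value 99
Best: $111.

$111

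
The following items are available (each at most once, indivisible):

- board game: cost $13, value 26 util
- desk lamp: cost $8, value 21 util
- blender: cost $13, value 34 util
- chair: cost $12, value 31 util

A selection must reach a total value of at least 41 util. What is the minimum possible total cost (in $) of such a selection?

20

Subsets with value ≥ 41, sorted by total cost:
- desk lamp+chair: cost 20, value 52
- desk lamp+blender: cost 21, value 55
- board game+desk lamp: cost 21, value 47
- blender+chair: cost 25, value 65
Minimum cost: 20 $.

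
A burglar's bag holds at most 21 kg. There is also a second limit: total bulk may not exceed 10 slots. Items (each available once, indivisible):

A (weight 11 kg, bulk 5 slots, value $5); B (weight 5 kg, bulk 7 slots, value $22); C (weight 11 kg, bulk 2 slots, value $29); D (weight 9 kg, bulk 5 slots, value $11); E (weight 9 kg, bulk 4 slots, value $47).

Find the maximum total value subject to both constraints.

$76

Feasible sets respecting both limits:
- C+E: weight 20, bulk 6, value 76
- D+E: weight 18, bulk 9, value 58
- A+E: weight 20, bulk 9, value 52
- B+C: weight 16, bulk 9, value 51
Best: $76.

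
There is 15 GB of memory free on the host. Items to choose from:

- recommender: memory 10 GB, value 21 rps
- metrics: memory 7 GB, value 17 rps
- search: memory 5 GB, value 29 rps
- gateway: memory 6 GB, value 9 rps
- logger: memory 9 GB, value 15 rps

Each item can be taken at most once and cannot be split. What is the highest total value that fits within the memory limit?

50 rps

Check high-value combinations within 15 GB:
- recommender+search: memory 10+5=15, value 21+29=50
- metrics+search: memory 7+5=12, value 17+29=46
- search+logger: memory 5+9=14, value 29+15=44
Best: 50 rps.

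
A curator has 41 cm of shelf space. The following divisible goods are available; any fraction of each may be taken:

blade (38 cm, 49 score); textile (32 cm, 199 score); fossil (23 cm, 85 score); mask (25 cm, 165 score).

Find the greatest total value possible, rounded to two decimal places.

Take in order of value per unit:
- mask (165/25 per unit): all 25 → value 165, running total 165.00
- textile (199/32 per unit): 16 of 32 → value 16×199/32 = 99.5000, running total 264.50
Total 264.50.

264.50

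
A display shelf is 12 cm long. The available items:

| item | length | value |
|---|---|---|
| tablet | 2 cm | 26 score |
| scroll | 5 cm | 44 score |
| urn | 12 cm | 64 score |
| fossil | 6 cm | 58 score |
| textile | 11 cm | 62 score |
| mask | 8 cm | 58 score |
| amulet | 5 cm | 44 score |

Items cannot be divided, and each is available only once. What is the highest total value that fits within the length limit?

Check high-value combinations within 12 cm:
- tablet+scroll+amulet: length 2+5+5=12, value 26+44+44=114
- scroll+fossil: length 5+6=11, value 44+58=102
- fossil+amulet: length 6+5=11, value 58+44=102
Best: 114 score.

114 score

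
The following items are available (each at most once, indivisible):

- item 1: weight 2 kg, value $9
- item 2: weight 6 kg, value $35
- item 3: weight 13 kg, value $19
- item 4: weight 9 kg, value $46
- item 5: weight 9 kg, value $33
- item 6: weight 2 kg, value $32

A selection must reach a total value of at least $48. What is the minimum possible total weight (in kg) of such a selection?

Subsets with value ≥ 48, sorted by total weight:
- item 2+item 6: weight 8, value 67
- item 1+item 2+item 6: weight 10, value 76
- item 4+item 6: weight 11, value 78
- item 5+item 6: weight 11, value 65
Minimum weight: 8 kg.

8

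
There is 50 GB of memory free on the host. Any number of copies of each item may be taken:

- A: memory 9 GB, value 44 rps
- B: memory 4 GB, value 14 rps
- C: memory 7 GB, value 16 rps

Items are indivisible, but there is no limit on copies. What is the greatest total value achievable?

Best value-per-unit is A at 44/9; filling with it alone gives 5×44 = 220.
Optimal mix: 5×A + 1×B → memory 49, value 234.

234 rps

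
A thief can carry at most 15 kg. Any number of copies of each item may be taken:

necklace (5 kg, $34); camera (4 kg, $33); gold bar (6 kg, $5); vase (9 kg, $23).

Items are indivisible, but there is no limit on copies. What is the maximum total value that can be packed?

Best value-per-unit is camera at 33/4; filling with it alone gives 3×33 = 99.
Optimal mix: 3×necklace → weight 15, value 102.

$102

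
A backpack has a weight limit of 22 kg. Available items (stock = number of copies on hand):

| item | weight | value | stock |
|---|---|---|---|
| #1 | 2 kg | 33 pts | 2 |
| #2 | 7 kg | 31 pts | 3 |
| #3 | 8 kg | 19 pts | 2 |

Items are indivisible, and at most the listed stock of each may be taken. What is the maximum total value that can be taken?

Best selections within weight 22 and stock limits:
- 2×#1 + 2×#2: weight 18, value 128
- 2×#1 + 1×#2 + 1×#3: weight 19, value 116
- 2×#1 + 2×#3: weight 20, value 104
- 2×#1 + 1×#2: weight 11, value 97
Best: 128 pts.

128 pts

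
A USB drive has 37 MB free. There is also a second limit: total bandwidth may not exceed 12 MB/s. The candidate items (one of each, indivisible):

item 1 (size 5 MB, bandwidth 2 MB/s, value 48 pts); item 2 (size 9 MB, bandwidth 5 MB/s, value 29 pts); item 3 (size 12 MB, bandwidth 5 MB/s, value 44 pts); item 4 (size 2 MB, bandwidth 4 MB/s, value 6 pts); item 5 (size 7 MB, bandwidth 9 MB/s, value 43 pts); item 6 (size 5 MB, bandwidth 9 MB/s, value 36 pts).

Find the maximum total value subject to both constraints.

Feasible sets respecting both limits:
- item 1+item 2+item 3: size 26, bandwidth 12, value 121
- item 1+item 3+item 4: size 19, bandwidth 11, value 98
- item 1+item 3: size 17, bandwidth 7, value 92
Best: 121 pts.

121 pts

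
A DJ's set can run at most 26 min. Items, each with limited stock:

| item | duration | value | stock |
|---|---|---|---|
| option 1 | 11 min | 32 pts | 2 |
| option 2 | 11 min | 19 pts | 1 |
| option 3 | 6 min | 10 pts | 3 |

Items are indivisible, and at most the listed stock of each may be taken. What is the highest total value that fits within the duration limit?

Best selections within duration 26 and stock limits:
- 2×option 1: duration 22, value 64
- 1×option 1 + 2×option 3: duration 23, value 52
- 1×option 1 + 1×option 2: duration 22, value 51
Best: 64 pts.

64 pts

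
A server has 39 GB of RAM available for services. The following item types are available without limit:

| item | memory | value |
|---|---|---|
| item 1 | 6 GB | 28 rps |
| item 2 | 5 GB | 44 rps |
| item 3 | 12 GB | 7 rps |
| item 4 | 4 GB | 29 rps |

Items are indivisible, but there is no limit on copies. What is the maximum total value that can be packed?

Best value-per-unit is item 2 at 44/5; filling with it alone gives 7×44 = 308.
Optimal mix: 7×item 2 + 1×item 4 → memory 39, value 337.

337 rps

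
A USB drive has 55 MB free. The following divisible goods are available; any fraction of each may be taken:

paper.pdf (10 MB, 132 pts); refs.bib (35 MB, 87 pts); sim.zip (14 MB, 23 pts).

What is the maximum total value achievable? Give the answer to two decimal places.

Take in order of value per unit:
- paper.pdf (132/10 per unit): all 10 → value 132, running total 132.00
- refs.bib (87/35 per unit): all 35 → value 87, running total 219.00
- sim.zip (23/14 per unit): 10 of 14 → value 10×23/14 = 16.4286, running total 235.43
Total 235.43.

235.43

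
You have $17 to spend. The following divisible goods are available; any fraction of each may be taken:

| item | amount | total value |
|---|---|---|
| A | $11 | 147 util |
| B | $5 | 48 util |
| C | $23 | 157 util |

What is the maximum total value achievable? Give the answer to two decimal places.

Take in order of value per unit:
- A (147/11 per unit): all 11 → value 147, running total 147.00
- B (48/5 per unit): all 5 → value 48, running total 195.00
- C (157/23 per unit): 1 of 23 → value 1×157/23 = 6.8261, running total 201.83
Total 201.83.

201.83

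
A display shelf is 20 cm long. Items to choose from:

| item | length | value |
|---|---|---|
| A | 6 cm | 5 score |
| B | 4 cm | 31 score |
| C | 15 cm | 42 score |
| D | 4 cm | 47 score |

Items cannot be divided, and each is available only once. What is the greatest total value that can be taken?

Check high-value combinations within 20 cm:
- C+D: length 15+4=19, value 42+47=89
- A+B+D: length 6+4+4=14, value 5+31+47=83
- B+D: length 4+4=8, value 31+47=78
- B+C: length 4+15=19, value 31+42=73
- A+D: length 6+4=10, value 5+47=52
Best: 89 score.

89 score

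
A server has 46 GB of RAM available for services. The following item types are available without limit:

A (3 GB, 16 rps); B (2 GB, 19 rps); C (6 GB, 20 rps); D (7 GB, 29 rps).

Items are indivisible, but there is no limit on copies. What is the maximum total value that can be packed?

Best value-per-unit is B at 19/2, and filling with it alone uses memory 23×2=46. No mix of the others beats 23×19 = 437.

437 rps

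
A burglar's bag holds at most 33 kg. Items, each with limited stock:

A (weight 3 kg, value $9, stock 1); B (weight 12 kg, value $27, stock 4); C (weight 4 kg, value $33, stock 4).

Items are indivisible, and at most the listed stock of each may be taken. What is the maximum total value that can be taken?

Best selections within weight 33 and stock limits:
- 1×A + 1×B + 4×C: weight 31, value 168
- 1×B + 4×C: weight 28, value 159
- 1×A + 4×C: weight 19, value 141
- 1×A + 1×B + 3×C: weight 27, value 135
Best: $168.

$168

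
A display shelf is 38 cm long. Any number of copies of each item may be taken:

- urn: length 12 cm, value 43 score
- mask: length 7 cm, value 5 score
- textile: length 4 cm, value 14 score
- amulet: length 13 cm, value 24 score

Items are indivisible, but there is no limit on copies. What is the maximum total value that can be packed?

129 score

Best value-per-unit is urn at 43/12, and filling with it alone uses length 3×12=36. No mix of the others beats 3×43 = 129.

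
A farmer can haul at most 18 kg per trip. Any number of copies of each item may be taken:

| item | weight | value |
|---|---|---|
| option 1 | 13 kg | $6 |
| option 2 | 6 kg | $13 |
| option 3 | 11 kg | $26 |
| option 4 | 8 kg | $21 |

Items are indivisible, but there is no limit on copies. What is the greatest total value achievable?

$42

Best value-per-unit is option 4 at 21/8, and filling with it alone uses weight 2×8=16. No mix of the others beats 2×21 = 42.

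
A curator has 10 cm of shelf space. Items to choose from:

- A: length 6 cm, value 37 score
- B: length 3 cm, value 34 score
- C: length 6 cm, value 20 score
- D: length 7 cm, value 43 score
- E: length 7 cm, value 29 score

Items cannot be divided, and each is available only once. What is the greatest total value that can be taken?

This is a 0/1 knapsack; check combinations near the capacity.
- B+D: length 3+7=10, value 34+43=77
- A+B: length 6+3=9, value 37+34=71
- B+E: length 3+7=10, value 34+29=63
- B+C: length 3+6=9, value 34+20=54
- D: length 7, value 43
Best: 77 score.

77 score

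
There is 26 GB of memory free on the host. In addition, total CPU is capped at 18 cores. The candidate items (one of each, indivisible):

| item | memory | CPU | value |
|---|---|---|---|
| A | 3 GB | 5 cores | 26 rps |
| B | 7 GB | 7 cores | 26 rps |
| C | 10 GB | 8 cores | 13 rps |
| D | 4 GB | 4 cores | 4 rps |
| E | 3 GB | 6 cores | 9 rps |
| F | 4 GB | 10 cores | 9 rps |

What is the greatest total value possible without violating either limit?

61 rps

Feasible sets respecting both limits:
- A+B+E: memory 13, CPU 18, value 61
- A+B+D: memory 14, CPU 16, value 56
- A+B: memory 10, CPU 12, value 52
Best: 61 rps.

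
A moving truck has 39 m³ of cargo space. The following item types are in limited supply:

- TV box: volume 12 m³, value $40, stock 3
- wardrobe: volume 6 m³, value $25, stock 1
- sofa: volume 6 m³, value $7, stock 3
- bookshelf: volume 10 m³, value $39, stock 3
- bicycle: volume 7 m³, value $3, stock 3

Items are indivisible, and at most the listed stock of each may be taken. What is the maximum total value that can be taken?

Best selections within volume 39 and stock limits:
- 1×TV box + 1×wardrobe + 2×bookshelf: volume 38, value 143
- 1×wardrobe + 3×bookshelf: volume 36, value 142
- 1×TV box + 1×sofa + 2×bookshelf: volume 38, value 125
Best: $143.

$143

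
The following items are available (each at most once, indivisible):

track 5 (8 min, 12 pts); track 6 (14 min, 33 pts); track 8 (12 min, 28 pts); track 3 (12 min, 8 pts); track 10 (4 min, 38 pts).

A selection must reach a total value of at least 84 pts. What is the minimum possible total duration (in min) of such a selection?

30

Subsets with value ≥ 84, sorted by total duration:
- track 6+track 8+track 10: duration 30, value 99
- track 5+track 8+track 3+track 10: duration 36, value 86
- track 5+track 6+track 8+track 10: duration 38, value 111
Minimum duration: 30 min.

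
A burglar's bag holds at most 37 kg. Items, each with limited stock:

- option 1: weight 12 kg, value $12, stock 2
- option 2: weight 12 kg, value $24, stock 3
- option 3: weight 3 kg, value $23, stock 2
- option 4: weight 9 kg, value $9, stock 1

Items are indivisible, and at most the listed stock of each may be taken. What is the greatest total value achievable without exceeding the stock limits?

$94

Best selections within weight 37 and stock limits:
- 2×option 2 + 2×option 3: weight 30, value 94
- 1×option 1 + 1×option 2 + 2×option 3: weight 30, value 82
Best: $94.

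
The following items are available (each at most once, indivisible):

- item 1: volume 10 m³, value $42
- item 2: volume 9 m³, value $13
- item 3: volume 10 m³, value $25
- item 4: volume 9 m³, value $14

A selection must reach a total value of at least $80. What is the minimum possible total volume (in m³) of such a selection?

Subsets with value ≥ 80, sorted by total volume:
- item 1+item 3+item 4: volume 29, value 81
- item 1+item 2+item 3: volume 29, value 80
Minimum volume: 29 m³.

29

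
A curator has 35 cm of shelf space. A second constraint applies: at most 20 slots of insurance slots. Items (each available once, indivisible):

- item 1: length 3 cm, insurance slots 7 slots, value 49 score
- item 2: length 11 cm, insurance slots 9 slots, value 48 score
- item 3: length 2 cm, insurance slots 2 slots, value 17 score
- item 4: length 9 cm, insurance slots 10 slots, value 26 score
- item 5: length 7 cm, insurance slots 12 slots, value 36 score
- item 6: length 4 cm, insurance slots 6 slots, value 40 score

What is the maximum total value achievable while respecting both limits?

Feasible sets respecting both limits:
- item 1+item 2+item 3: length 16, insurance slots 18, value 114
- item 1+item 3+item 6: length 9, insurance slots 15, value 106
- item 2+item 3+item 6: length 17, insurance slots 17, value 105
- item 1+item 2: length 14, insurance slots 16, value 97
Best: 114 score.

114 score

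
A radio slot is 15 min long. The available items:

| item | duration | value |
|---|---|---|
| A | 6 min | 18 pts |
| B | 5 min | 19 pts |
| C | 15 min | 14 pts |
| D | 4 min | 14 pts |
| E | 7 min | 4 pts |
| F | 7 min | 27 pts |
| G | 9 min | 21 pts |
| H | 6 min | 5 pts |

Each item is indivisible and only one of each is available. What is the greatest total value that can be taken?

This is a 0/1 knapsack; check combinations near the capacity.
- A+B+D: duration 6+5+4=15, value 18+19+14=51
- B+F: duration 5+7=12, value 19+27=46
- A+F: duration 6+7=13, value 18+27=45
Best: 51 pts.

51 pts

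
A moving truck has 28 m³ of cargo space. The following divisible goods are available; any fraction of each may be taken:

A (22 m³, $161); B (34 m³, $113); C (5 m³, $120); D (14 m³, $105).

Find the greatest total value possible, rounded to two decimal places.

290.86

Take in order of value per unit:
- C (120/5 per unit): all 5 → value 120, running total 120.00
- D (105/14 per unit): all 14 → value 105, running total 225.00
- A (161/22 per unit): 9 of 22 → value 9×161/22 = 65.8636, running total 290.86
Total 290.86.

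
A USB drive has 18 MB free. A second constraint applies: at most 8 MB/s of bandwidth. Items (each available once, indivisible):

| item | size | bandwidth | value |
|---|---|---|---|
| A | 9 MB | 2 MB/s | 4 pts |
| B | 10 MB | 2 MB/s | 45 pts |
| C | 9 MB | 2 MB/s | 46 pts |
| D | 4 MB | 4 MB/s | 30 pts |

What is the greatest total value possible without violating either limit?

76 pts

Feasible sets respecting both limits:
- C+D: size 13, bandwidth 6, value 76
- B+D: size 14, bandwidth 6, value 75
- A+C: size 18, bandwidth 4, value 50
Best: 76 pts.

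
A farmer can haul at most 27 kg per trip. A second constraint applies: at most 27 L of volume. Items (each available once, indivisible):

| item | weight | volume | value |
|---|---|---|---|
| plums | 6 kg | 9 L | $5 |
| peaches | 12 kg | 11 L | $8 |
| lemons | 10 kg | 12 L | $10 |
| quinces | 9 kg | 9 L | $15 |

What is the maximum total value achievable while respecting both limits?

$25

Feasible sets respecting both limits:
- lemons+quinces: weight 19, volume 21, value 25
- peaches+quinces: weight 21, volume 20, value 23
- plums+quinces: weight 15, volume 18, value 20
- peaches+lemons: weight 22, volume 23, value 18
Best: $25.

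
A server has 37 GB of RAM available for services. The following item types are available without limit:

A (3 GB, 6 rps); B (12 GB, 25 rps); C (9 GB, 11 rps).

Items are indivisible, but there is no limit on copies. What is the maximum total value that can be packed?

75 rps

Best value-per-unit is B at 25/12, and filling with it alone uses memory 3×12=36. No mix of the others beats 3×25 = 75.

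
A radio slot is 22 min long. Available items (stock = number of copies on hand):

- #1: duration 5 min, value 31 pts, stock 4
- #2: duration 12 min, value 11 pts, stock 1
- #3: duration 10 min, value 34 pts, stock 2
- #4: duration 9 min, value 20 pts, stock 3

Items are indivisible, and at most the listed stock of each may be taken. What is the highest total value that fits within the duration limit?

Top feasible selections:
- 4×#1: duration 20, value 124
- 2×#1 + 1×#3: duration 20, value 96
- 3×#1: duration 15, value 93
- 2×#1 + 1×#4: duration 19, value 82
Best: 124 pts.

124 pts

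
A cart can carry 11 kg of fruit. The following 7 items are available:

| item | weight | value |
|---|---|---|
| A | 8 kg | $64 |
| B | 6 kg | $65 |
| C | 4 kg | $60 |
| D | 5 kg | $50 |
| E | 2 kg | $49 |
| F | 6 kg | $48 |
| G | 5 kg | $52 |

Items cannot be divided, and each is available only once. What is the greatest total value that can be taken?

Check high-value combinations within 11 kg:
- C+E+G: weight 4+2+5=11, value 60+49+52=161
- C+D+E: weight 4+5+2=11, value 60+50+49=159
- B+C: weight 6+4=10, value 65+60=125
- B+G: weight 6+5=11, value 65+52=117
- B+D: weight 6+5=11, value 65+50=115
Best: $161.

$161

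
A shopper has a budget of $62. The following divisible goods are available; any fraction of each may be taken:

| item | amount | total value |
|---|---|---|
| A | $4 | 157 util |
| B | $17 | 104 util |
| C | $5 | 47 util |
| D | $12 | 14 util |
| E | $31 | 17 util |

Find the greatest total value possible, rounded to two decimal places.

335.16

Take in order of value per unit:
- A (157/4 per unit): all 4 → value 157, running total 157.00
- C (47/5 per unit): all 5 → value 47, running total 204.00
- B (104/17 per unit): all 17 → value 104, running total 308.00
- D (14/12 per unit): all 12 → value 14, running total 322.00
- E (17/31 per unit): 24 of 31 → value 24×17/31 = 13.1613, running total 335.16
Total 335.16.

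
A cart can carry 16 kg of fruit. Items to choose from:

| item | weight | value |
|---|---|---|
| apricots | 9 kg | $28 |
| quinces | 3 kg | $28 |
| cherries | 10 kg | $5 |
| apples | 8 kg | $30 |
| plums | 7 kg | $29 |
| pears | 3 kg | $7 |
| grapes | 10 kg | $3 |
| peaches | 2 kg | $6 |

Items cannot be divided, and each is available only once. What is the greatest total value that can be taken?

Check high-value combinations within 16 kg:
- quinces+apples+pears+peaches: weight 3+8+3+2=16, value 28+30+7+6=71
- quinces+plums+pears+peaches: weight 3+7+3+2=15, value 28+29+7+6=70
- quinces+apples+pears: weight 3+8+3=14, value 28+30+7=65
- quinces+plums+pears: weight 3+7+3=13, value 28+29+7=64
- quinces+apples+peaches: weight 3+8+2=13, value 28+30+6=64
Best: $71.

$71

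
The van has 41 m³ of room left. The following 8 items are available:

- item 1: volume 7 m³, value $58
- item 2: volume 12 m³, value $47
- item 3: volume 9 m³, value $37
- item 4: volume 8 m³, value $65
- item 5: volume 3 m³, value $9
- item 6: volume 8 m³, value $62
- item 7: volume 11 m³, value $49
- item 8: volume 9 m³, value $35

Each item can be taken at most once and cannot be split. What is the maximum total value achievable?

Check high-value combinations within 41 m³:
- item 1+item 3+item 4+item 6+item 8: volume 7+9+8+8+9=41, value 58+37+65+62+35=257
- item 1+item 4+item 5+item 6+item 7: volume 7+8+3+8+11=37, value 58+65+9+62+49=243
- item 1+item 2+item 4+item 5+item 6: volume 7+12+8+3+8=38, value 58+47+65+9+62=241
Best: $257.

$257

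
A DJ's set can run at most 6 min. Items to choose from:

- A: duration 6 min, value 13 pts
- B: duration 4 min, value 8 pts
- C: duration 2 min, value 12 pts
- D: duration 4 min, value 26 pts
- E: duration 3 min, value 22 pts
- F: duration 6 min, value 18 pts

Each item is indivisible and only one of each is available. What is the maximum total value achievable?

38 pts

Check high-value combinations within 6 min:
- C+D: duration 2+4=6, value 12+26=38
- C+E: duration 2+3=5, value 12+22=34
- D: duration 4, value 26
- E: duration 3, value 22
- B+C: duration 4+2=6, value 8+12=20
Best: 38 pts.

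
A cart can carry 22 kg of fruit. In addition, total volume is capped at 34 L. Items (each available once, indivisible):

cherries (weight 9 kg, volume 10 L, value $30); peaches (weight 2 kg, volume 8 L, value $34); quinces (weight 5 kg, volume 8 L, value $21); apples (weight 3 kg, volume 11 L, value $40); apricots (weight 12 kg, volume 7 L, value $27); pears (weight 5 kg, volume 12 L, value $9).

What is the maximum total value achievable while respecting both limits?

$122

Feasible sets respecting both limits:
- peaches+quinces+apples+apricots: weight 22, volume 34, value 122
- cherries+peaches+apples: weight 14, volume 29, value 104
- peaches+apples+apricots: weight 17, volume 26, value 101
Best: $122.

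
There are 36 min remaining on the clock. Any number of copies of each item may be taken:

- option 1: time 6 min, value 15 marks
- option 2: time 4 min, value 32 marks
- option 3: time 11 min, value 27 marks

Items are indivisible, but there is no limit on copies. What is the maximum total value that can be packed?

288 marks

Best value-per-unit is option 2 at 32/4, and filling with it alone uses time 9×4=36. No mix of the others beats 9×32 = 288.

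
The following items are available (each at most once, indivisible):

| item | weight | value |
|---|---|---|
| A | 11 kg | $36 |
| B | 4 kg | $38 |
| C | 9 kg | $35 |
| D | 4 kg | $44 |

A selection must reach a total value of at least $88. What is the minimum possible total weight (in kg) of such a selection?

17

Subsets with value ≥ 88, sorted by total weight:
- B+C+D: weight 17, value 117
- A+B+D: weight 19, value 118
Minimum weight: 17 kg.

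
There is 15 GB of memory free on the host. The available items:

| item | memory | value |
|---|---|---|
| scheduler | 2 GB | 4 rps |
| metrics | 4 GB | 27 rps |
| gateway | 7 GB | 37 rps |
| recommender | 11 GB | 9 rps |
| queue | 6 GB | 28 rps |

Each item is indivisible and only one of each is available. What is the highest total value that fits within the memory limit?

Check high-value combinations within 15 GB:
- scheduler+gateway+queue: memory 2+7+6=15, value 4+37+28=69
- scheduler+metrics+gateway: memory 2+4+7=13, value 4+27+37=68
- gateway+queue: memory 7+6=13, value 37+28=65
- metrics+gateway: memory 4+7=11, value 27+37=64
Best: 69 rps.

69 rps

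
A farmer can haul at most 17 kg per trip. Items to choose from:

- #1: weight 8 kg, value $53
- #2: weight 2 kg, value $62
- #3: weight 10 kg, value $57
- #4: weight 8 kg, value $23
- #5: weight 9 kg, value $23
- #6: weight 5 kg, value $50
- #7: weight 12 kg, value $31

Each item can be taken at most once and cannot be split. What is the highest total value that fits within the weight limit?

$169

Check high-value combinations within 17 kg:
- #2+#3+#6: weight 2+10+5=17, value 62+57+50=169
- #1+#2+#6: weight 8+2+5=15, value 53+62+50=165
- #2+#4+#6: weight 2+8+5=15, value 62+23+50=135
- #2+#5+#6: weight 2+9+5=16, value 62+23+50=135
- #2+#3: weight 2+10=12, value 62+57=119
Best: $169.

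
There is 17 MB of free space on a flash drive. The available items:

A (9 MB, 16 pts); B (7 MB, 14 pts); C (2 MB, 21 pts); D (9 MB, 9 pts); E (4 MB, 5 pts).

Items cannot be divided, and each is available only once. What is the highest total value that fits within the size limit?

This is a 0/1 knapsack; check combinations near the capacity.
- A+C+E: size 9+2+4=15, value 16+21+5=42
- B+C+E: size 7+2+4=13, value 14+21+5=40
- A+C: size 9+2=11, value 16+21=37
Best: 42 pts.

42 pts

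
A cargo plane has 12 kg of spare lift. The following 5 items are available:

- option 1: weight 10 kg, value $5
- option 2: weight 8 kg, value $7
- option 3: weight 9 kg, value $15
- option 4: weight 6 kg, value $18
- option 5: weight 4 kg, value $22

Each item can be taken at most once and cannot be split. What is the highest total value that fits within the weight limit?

$40

Check high-value combinations within 12 kg:
- option 4+option 5: weight 6+4=10, value 18+22=40
- option 2+option 5: weight 8+4=12, value 7+22=29
- option 5: weight 4, value 22
- option 4: weight 6, value 18
- option 3: weight 9, value 15
Best: $40.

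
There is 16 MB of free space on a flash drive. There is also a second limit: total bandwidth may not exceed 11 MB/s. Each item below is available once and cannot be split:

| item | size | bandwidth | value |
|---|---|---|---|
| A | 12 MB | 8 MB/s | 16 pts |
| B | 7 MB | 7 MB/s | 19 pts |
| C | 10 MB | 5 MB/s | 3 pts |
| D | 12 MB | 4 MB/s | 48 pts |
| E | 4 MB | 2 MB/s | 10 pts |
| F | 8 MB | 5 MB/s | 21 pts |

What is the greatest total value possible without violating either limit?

58 pts

Feasible sets respecting both limits:
- D+E: size 16, bandwidth 6, value 58
- D: size 12, bandwidth 4, value 48
- E+F: size 12, bandwidth 7, value 31
Best: 58 pts.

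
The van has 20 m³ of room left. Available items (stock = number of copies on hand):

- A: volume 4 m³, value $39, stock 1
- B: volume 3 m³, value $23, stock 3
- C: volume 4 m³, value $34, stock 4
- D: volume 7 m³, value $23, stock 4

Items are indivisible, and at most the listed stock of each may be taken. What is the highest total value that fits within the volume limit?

$175

Best selections within volume 20 and stock limits:
- 1×A + 4×C: volume 20, value 175
- 1×A + 1×B + 3×C: volume 19, value 164
- 1×B + 4×C: volume 19, value 159
- 1×A + 2×B + 2×C: volume 18, value 153
Best: $175.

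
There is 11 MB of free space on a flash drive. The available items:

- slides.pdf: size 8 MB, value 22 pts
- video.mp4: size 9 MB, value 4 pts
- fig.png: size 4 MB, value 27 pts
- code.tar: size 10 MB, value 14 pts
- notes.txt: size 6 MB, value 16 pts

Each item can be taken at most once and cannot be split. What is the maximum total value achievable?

Check high-value combinations within 11 MB:
- fig.png+notes.txt: size 4+6=10, value 27+16=43
- fig.png: size 4, value 27
- slides.pdf: size 8, value 22
Best: 43 pts.

43 pts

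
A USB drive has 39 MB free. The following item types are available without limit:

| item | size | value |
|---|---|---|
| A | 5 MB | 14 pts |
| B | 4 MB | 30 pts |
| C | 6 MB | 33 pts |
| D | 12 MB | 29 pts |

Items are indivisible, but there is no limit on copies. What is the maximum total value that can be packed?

273 pts

Best value-per-unit is B at 30/4; filling with it alone gives 9×30 = 270.
Optimal mix: 8×B + 1×C → size 38, value 273.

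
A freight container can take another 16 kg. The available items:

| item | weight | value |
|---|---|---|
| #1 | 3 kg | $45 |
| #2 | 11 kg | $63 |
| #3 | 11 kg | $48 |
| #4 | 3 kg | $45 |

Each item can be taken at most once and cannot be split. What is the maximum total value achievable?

$108

Check high-value combinations within 16 kg:
- #1+#2: weight 3+11=14, value 45+63=108
- #2+#4: weight 11+3=14, value 63+45=108
- #1+#3: weight 3+11=14, value 45+48=93
- #3+#4: weight 11+3=14, value 48+45=93
- #1+#4: weight 3+3=6, value 45+45=90
Best: $108.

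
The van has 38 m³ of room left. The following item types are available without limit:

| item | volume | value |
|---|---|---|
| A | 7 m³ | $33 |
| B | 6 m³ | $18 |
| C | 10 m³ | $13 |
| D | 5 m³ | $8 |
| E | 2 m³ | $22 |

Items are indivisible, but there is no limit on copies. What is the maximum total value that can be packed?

Best value-per-unit is E at 22/2, and filling with it alone uses volume 19×2=38. No mix of the others beats 19×22 = 418.

$418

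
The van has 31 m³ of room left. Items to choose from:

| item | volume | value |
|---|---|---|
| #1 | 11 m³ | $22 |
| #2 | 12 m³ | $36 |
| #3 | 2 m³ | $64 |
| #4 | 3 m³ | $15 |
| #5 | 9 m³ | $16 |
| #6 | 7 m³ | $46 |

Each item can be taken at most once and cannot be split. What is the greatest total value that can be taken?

This is a 0/1 knapsack; check combinations near the capacity.
- #2+#3+#5+#6: volume 12+2+9+7=30, value 36+64+16+46=162
- #2+#3+#4+#6: volume 12+2+3+7=24, value 36+64+15+46=161
- #1+#3+#5+#6: volume 11+2+9+7=29, value 22+64+16+46=148
- #1+#3+#4+#6: volume 11+2+3+7=23, value 22+64+15+46=147
Best: $162.

$162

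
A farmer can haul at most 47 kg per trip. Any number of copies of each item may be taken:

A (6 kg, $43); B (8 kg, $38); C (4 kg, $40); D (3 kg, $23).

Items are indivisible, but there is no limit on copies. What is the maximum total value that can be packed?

$463

Best value-per-unit is C at 40/4; filling with it alone gives 11×40 = 440.
Optimal mix: 11×C + 1×D → weight 47, value 463.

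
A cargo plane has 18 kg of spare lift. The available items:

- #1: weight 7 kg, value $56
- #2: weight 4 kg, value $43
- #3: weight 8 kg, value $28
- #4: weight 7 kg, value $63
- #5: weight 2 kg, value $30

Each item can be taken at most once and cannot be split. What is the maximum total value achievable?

Check high-value combinations within 18 kg:
- #1+#2+#4: weight 7+4+7=18, value 56+43+63=162
- #1+#4+#5: weight 7+7+2=16, value 56+63+30=149
- #2+#4+#5: weight 4+7+2=13, value 43+63+30=136
- #1+#2+#5: weight 7+4+2=13, value 56+43+30=129
Best: $162.

$162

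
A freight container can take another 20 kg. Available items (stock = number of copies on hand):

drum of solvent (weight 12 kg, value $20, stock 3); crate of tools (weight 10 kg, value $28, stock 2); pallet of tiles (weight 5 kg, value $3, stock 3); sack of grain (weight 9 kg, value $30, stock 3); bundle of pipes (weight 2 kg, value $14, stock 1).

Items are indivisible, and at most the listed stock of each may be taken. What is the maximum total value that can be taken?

Best selections within weight 20 and stock limits:
- 2×sack of grain + 1×bundle of pipes: weight 20, value 74
- 2×sack of grain: weight 18, value 60
- 1×crate of tools + 1×sack of grain: weight 19, value 58
- 2×crate of tools: weight 20, value 56
Best: $74.

$74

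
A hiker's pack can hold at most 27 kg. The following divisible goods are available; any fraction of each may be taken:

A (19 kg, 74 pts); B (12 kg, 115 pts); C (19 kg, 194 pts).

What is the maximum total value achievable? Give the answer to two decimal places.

Take in order of value per unit:
- C (194/19 per unit): all 19 → value 194, running total 194.00
- B (115/12 per unit): 8 of 12 → value 8×115/12 = 76.6667, running total 270.67
Total 270.67.

270.67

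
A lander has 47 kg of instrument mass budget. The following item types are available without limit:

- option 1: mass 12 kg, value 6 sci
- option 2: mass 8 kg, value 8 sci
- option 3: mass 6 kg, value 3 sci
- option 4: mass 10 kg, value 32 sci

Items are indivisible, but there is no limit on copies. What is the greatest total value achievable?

131 sci

Best value-per-unit is option 4 at 32/10; filling with it alone gives 4×32 = 128.
Optimal mix: 1×option 3 + 4×option 4 → mass 46, value 131.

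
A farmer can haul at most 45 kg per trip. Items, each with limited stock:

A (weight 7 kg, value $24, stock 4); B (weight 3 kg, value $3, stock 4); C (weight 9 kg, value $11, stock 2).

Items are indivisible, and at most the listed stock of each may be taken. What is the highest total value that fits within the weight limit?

Top feasible selections:
- 4×A + 2×B + 1×C: weight 43, value 113
- 4×A + 1×B + 1×C: weight 40, value 110
Best: $113.

$113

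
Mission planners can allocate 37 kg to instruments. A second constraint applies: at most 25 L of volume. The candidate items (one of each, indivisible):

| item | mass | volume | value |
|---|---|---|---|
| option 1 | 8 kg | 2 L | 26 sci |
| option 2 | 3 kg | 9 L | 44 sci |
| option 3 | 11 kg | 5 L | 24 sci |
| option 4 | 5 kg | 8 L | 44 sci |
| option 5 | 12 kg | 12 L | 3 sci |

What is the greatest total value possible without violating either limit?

Feasible sets respecting both limits:
- option 1+option 2+option 3+option 4: mass 27, volume 24, value 138
- option 1+option 2+option 4: mass 16, volume 19, value 114
- option 2+option 3+option 4: mass 19, volume 22, value 112
Best: 138 sci.

138 sci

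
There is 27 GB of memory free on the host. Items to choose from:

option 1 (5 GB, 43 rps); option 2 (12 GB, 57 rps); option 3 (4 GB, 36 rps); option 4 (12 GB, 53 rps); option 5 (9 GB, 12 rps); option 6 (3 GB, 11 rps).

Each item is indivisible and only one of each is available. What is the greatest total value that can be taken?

147 rps

Check high-value combinations within 27 GB:
- option 1+option 2+option 3+option 6: memory 5+12+4+3=24, value 43+57+36+11=147
- option 1+option 3+option 4+option 6: memory 5+4+12+3=24, value 43+36+53+11=143
- option 1+option 2+option 3: memory 5+12+4=21, value 43+57+36=136
- option 1+option 3+option 4: memory 5+4+12=21, value 43+36+53=132
- option 2+option 4+option 6: memory 12+12+3=27, value 57+53+11=121
Best: 147 rps.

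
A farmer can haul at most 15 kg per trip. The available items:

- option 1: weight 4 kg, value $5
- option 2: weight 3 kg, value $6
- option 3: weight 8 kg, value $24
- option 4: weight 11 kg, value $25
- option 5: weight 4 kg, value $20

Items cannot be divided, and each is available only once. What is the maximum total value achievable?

$50

This is a 0/1 knapsack; check combinations near the capacity.
- option 2+option 3+option 5: weight 3+8+4=15, value 6+24+20=50
- option 4+option 5: weight 11+4=15, value 25+20=45
- option 3+option 5: weight 8+4=12, value 24+20=44
- option 1+option 2+option 3: weight 4+3+8=15, value 5+6+24=35
Best: $50.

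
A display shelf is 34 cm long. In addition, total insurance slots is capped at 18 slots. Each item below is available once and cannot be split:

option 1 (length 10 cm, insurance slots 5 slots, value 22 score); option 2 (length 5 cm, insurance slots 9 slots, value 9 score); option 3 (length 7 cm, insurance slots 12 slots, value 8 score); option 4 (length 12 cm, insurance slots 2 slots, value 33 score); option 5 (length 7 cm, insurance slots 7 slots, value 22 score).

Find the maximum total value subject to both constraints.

77 score

Feasible sets respecting both limits:
- option 1+option 4+option 5: length 29, insurance slots 14, value 77
- option 1+option 2+option 4: length 27, insurance slots 16, value 64
- option 2+option 4+option 5: length 24, insurance slots 18, value 64
- option 1+option 4: length 22, insurance slots 7, value 55
Best: 77 score.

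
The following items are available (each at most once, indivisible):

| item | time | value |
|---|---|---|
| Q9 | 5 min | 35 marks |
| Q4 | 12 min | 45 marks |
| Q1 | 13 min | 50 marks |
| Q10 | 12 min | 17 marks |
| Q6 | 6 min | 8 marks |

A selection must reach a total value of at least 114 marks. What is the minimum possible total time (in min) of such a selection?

Subsets with value ≥ 114, sorted by total time:
- Q9+Q4+Q1: time 30, value 130
- Q9+Q4+Q1+Q6: time 36, value 138
- Q9+Q4+Q1+Q10: time 42, value 147
Minimum time: 30 min.

30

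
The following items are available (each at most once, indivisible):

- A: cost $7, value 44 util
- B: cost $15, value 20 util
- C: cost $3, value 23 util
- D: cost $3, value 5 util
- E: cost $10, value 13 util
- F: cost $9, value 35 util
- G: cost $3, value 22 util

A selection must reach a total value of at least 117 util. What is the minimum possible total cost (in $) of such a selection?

22

Subsets with value ≥ 117, sorted by total cost:
- A+C+F+G: cost 22, value 124
- A+C+D+F+G: cost 25, value 129
- A+C+E+F+G: cost 32, value 137
- A+C+D+E+F: cost 32, value 120
Minimum cost: 22 $.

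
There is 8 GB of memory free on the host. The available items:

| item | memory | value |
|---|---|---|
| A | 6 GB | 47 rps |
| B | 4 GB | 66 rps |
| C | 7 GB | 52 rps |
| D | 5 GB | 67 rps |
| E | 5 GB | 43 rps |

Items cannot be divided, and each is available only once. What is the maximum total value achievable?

67 rps

Check high-value combinations within 8 GB:
- D: memory 5, value 67
- B: memory 4, value 66
- C: memory 7, value 52
- A: memory 6, value 47
- E: memory 5, value 43
Best: 67 rps.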